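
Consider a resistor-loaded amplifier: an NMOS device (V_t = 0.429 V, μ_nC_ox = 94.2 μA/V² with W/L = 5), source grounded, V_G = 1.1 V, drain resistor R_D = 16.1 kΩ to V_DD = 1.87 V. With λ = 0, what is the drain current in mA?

I_D = 0.0904 mA

V_GS = V_G = 1.1 V, so V_ov = 1.1 − 0.429 = 0.671 V.
k_n = μ_nC_ox · (W/L) = 0.471 mA/V².
Assume saturation: I_D = ½ k_n V_ov² = 0.5 × 0.471 × 0.671² = 0.106 mA, giving V_DS = V_DD − I_D R_D = 1.87 − 0.106 × 16.1 = 0.163 V.
But 0.163 V < V_ov = 0.671 V, so the device is actually in triode.
In triode I_D = k_n[V_ov V_DS − ½ V_DS²] and I_D = (V_DD − V_DS)/R_D. Equating: 3.79 V_DS² − 6.088 V_DS + 1.87 = 0, giving V_DS = 0.414 V (the root below V_ov).
I_D = (1.87 − 0.414) / 16.1 = 0.0904 mA.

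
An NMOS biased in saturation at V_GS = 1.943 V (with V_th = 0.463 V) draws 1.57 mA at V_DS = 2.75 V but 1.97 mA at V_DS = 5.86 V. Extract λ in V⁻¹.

λ = 0.106 V⁻¹

With V_GS fixed, I_D ∝ (1 + λ V_DS) in saturation, so I_D2/I_D1 = (1 + λ V_DS2)/(1 + λ V_DS1).
1.97/1.57 = 1.255 = (1 + 5.86 λ)/(1 + 2.75 λ).
Solving: λ (I_D1 V_DS2 − I_D2 V_DS1) = I_D2 − I_D1, so λ = (1.97 − 1.57) / (1.57 × 5.86 − 1.97 × 2.75) = 0.4 / 3.78 = 0.106 V⁻¹.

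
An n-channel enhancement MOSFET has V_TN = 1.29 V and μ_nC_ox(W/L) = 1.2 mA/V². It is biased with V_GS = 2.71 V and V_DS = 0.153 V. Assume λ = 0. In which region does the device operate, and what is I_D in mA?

V_ov = V_GS − V_TN = 2.71 − 1.29 = 1.42 V.
Since V_DS = 0.153 V < V_ov = 1.42 V, the device is in the triode region.
I_D = k_n [V_ov · V_DS − ½ V_DS²] = 1.2 × [1.42 × 0.153 − 0.5 × 0.153²] = 0.247 mA.

Triode; I_D = 0.247 mA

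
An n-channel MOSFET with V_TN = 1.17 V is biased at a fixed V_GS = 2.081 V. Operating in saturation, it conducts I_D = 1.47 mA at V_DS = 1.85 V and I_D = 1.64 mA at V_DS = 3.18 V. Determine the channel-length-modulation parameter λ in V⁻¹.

With V_GS fixed, I_D ∝ (1 + λ V_DS) in saturation, so I_D2/I_D1 = (1 + λ V_DS2)/(1 + λ V_DS1).
1.64/1.47 = 1.116 = (1 + 3.18 λ)/(1 + 1.85 λ).
Solving: λ (I_D1 V_DS2 − I_D2 V_DS1) = I_D2 − I_D1, so λ = (1.64 − 1.47) / (1.47 × 3.18 − 1.64 × 1.85) = 0.17 / 1.64 = 0.104 V⁻¹.

λ = 0.104 V⁻¹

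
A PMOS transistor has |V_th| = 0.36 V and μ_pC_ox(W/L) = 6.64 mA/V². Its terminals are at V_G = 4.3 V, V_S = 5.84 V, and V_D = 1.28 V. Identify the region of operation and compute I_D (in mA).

Saturation; I_D = 4.62 mA

V_SG = V_S − V_G = 5.84 − 4.3 = 1.54 V; V_SD = V_S − V_D = 5.84 − 1.28 = 4.56 V.
V_ov = V_SG − |V_th| = 1.54 − 0.36 = 1.18 V.
Since V_SD = 4.56 V ≥ V_ov = 1.18 V, the device is in saturation.
I_D = ½ k_p V_ov² = 0.5 × 6.64 × 1.18² = 4.62 mA.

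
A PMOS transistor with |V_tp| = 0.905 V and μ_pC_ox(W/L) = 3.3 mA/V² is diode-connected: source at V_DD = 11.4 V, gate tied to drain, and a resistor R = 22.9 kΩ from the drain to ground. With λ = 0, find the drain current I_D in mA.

With gate tied to drain, V_SG = V_SD ≥ V_SG − |V_tp|, so the device is in saturation.
KCL at the drain: ½ k_p (V_SG − |V_tp|)² = (V_DD − V_SG)/R.
Let x = V_SG − 0.905. Then 37.8 x² + x − 10.5 = 0, giving x = 0.514 V (positive root), so V_SG = 1.42 V.
I_D = (V_DD − V_SG)/R = (11.4 − 1.42) / 22.9 = 0.436 mA.

I_D = 0.436 mA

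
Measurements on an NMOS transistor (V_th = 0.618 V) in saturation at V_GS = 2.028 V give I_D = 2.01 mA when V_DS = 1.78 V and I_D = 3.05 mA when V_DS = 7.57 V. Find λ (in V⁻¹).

λ = 0.106 V⁻¹

With V_GS fixed, I_D ∝ (1 + λ V_DS) in saturation, so I_D2/I_D1 = (1 + λ V_DS2)/(1 + λ V_DS1).
3.05/2.01 = 1.517 = (1 + 7.57 λ)/(1 + 1.78 λ).
Solving: λ (I_D1 V_DS2 − I_D2 V_DS1) = I_D2 − I_D1, so λ = (3.05 − 2.01) / (2.01 × 7.57 − 3.05 × 1.78) = 1.04 / 9.79 = 0.106 V⁻¹.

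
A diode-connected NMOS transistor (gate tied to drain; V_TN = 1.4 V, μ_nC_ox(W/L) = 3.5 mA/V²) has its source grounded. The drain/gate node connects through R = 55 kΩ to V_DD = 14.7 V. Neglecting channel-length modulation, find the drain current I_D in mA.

With gate tied to drain, V_GS = V_DS ≥ V_GS − V_TN, so the device is in saturation.
KCL at the drain: ½ k_n (V_GS − V_TN)² = (V_DD − V_GS)/R.
Let x = V_GS − 1.4. Then 96.2 x² + x − 13.3 = 0, giving x = 0.367 V (positive root), so V_GS = 1.77 V.
I_D = (V_DD − V_GS)/R = (14.7 − 1.77) / 55 = 0.235 mA.

I_D = 0.235 mA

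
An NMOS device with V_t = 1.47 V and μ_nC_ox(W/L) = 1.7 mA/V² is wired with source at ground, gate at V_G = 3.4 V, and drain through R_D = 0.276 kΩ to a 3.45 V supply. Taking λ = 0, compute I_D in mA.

V_GS = V_G = 3.4 V, so V_ov = 3.4 − 1.47 = 1.93 V.
Assume saturation: I_D = ½ k_n V_ov² = 0.5 × 1.7 × 1.93² = 3.17 mA, giving V_DS = V_DD − I_D R_D = 3.45 − 3.17 × 0.276 = 2.58 V.
V_DS = 2.58 V ≥ V_ov = 1.93 V, confirming saturation.

I_D = 3.17 mA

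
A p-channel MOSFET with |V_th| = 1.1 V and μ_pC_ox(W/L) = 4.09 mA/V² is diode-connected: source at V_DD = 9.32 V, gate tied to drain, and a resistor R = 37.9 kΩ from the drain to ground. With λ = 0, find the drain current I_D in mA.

With gate tied to drain, V_SG = V_SD ≥ V_SG − |V_th|, so the device is in saturation.
KCL at the drain: ½ k_p (V_SG − |V_th|)² = (V_DD − V_SG)/R.
Let x = V_SG − 1.1. Then 77.5 x² + x − 8.22 = 0, giving x = 0.319 V (positive root), so V_SG = 1.42 V.
I_D = (V_DD − V_SG)/R = (9.32 − 1.42) / 37.9 = 0.208 mA.

I_D = 0.208 mA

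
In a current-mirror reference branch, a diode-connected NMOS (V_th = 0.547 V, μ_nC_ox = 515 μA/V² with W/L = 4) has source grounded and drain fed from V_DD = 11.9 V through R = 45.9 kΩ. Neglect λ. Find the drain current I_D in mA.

With gate tied to drain, V_GS = V_DS ≥ V_GS − V_th, so the device is in saturation.
k_n = μ_nC_ox · (W/L) = 2.06 mA/V².
KCL at the drain: ½ k_n (V_GS − V_th)² = (V_DD − V_GS)/R.
Let x = V_GS − 0.547. Then 47.3 x² + x − 11.35 = 0, giving x = 0.48 V (positive root), so V_GS = 1.03 V.
I_D = (V_DD − V_GS)/R = (11.9 − 1.03) / 45.9 = 0.237 mA.

I_D = 0.237 mA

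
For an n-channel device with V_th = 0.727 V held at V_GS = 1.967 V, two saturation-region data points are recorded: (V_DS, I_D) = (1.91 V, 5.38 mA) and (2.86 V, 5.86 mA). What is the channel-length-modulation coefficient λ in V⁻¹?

With V_GS fixed, I_D ∝ (1 + λ V_DS) in saturation, so I_D2/I_D1 = (1 + λ V_DS2)/(1 + λ V_DS1).
5.86/5.38 = 1.089 = (1 + 2.86 λ)/(1 + 1.91 λ).
Solving: λ (I_D1 V_DS2 − I_D2 V_DS1) = I_D2 − I_D1, so λ = (5.86 − 5.38) / (5.38 × 2.86 − 5.86 × 1.91) = 0.48 / 4.19 = 0.114 V⁻¹.

λ = 0.114 V⁻¹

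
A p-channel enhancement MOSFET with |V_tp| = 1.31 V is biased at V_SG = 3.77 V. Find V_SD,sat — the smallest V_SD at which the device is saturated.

The boundary between triode and saturation is V_SD = V_SG − |V_tp| = V_ov.
V_ov = 3.77 − 1.31 = 2.46 V.

V_SD,sat = 2.46 V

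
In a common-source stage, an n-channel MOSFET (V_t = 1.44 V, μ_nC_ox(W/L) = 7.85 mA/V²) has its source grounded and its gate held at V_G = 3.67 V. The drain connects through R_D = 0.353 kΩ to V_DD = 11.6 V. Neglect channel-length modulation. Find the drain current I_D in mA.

V_GS = V_G = 3.67 V, so V_ov = 3.67 − 1.44 = 2.23 V.
Assume saturation: I_D = ½ k_n V_ov² = 0.5 × 7.85 × 2.23² = 19.5 mA, giving V_DS = V_DD − I_D R_D = 11.6 − 19.5 × 0.353 = 4.71 V.
V_DS = 4.71 V ≥ V_ov = 2.23 V, confirming saturation.

I_D = 19.5 mA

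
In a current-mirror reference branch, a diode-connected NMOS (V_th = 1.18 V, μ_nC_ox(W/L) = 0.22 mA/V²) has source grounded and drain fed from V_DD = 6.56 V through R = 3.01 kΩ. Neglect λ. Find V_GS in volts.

V_GS = 3.97 V

With gate tied to drain, V_GS = V_DS ≥ V_GS − V_th, so the device is in saturation.
KCL at the drain: ½ k_n (V_GS − V_th)² = (V_DD − V_GS)/R.
Let x = V_GS − 1.18. Then 0.331 x² + x − 5.38 = 0, giving x = 2.79 V (positive root), so V_GS = 3.97 V.
I_D = (V_DD − V_GS)/R = (6.56 − 3.97) / 3.01 = 0.859 mA.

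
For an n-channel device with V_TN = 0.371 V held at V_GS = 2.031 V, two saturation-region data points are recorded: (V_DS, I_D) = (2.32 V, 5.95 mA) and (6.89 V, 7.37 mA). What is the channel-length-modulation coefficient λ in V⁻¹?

λ = 0.0594 V⁻¹

With V_GS fixed, I_D ∝ (1 + λ V_DS) in saturation, so I_D2/I_D1 = (1 + λ V_DS2)/(1 + λ V_DS1).
7.37/5.95 = 1.239 = (1 + 6.89 λ)/(1 + 2.32 λ).
Solving: λ (I_D1 V_DS2 − I_D2 V_DS1) = I_D2 − I_D1, so λ = (7.37 − 5.95) / (5.95 × 6.89 − 7.37 × 2.32) = 1.42 / 23.9 = 0.0594 V⁻¹.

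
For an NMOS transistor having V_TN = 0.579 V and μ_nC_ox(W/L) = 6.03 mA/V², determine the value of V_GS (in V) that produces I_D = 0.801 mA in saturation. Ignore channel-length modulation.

In saturation I_D = ½ k_n (V_GS − V_TN)², so V_GS − V_TN = √(2 I_D / k_n) = √(2 × 0.801 / 6.03) = 0.515 V.
V_GS = 0.579 + 0.515 = 1.09 V.

V_GS = 1.09 V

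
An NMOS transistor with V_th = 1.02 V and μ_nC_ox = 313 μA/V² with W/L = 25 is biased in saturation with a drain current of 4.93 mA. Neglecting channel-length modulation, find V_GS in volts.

V_GS = 2.14 V

k_n = μ_nC_ox · (W/L) = 7.825 mA/V².
In saturation I_D = ½ k_n (V_GS − V_th)², so V_GS − V_th = √(2 I_D / k_n) = √(2 × 4.93 / 7.825) = 1.12 V.
V_GS = 1.02 + 1.12 = 2.14 V.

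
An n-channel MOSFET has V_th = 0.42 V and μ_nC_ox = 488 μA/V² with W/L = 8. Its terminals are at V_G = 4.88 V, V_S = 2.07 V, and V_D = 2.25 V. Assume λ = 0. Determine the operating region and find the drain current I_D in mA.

Triode; I_D = 1.62 mA

V_GS = V_G − V_S = 4.88 − 2.07 = 2.81 V; V_DS = V_D − V_S = 2.25 − 2.07 = 0.18 V.
k_n = μ_nC_ox · (W/L) = 3.904 mA/V².
V_ov = V_GS − V_th = 2.81 − 0.42 = 2.39 V.
Since V_DS = 0.18 V < V_ov = 2.39 V, the device is in the triode region.
I_D = k_n [V_ov · V_DS − ½ V_DS²] = 3.904 × [2.39 × 0.18 − 0.5 × 0.18²] = 1.62 mA.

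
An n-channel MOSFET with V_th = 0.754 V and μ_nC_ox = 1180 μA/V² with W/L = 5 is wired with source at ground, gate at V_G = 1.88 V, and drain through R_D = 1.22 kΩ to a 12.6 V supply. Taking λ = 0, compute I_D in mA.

V_GS = V_G = 1.88 V, so V_ov = 1.88 − 0.754 = 1.13 V.
k_n = μ_nC_ox · (W/L) = 5.9 mA/V².
Assume saturation: I_D = ½ k_n V_ov² = 0.5 × 5.9 × 1.13² = 3.74 mA, giving V_DS = V_DD − I_D R_D = 12.6 − 3.74 × 1.22 = 8.04 V.
V_DS = 8.04 V ≥ V_ov = 1.13 V, confirming saturation.

I_D = 3.74 mA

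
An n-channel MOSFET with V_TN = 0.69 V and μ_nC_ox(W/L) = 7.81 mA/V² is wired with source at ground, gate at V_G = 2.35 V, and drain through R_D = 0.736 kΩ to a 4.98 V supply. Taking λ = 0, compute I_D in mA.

I_D = 6.01 mA

V_GS = V_G = 2.35 V, so V_ov = 2.35 − 0.69 = 1.66 V.
Assume saturation: I_D = ½ k_n V_ov² = 0.5 × 7.81 × 1.66² = 10.8 mA, giving V_DS = V_DD − I_D R_D = 4.98 − 10.8 × 0.736 = -2.94 V.
But -2.94 V < V_ov = 1.66 V, so the device is actually in triode.
In triode I_D = k_n[V_ov V_DS − ½ V_DS²] and I_D = (V_DD − V_DS)/R_D. Equating: 2.87 V_DS² − 10.54 V_DS + 4.98 = 0, giving V_DS = 0.557 V (the root below V_ov).
I_D = (4.98 − 0.557) / 0.736 = 6.01 mA.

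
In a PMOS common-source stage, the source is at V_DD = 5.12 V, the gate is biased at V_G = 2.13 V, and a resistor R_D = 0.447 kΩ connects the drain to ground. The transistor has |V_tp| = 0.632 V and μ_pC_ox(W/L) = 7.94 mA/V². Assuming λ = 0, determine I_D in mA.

I_D = 10.1 mA

V_SG = V_DD − V_G = 5.12 − 2.13 = 2.99 V, so V_ov = 2.99 − 0.632 = 2.36 V.
Assume saturation: I_D = ½ k_p V_ov² = 0.5 × 7.94 × 2.36² = 22.1 mA, giving V_SD = V_DD − I_D R_D = 5.12 − 22.1 × 0.447 = -4.75 V.
But -4.75 V < V_ov = 2.36 V, so the device is actually in triode.
In triode I_D = k_p[V_ov V_SD − ½ V_SD²] and I_D = (V_DD − V_SD)/R_D. Equating: 1.77 V_SD² − 9.369 V_SD + 5.12 = 0, giving V_SD = 0.619 V (the root below V_ov).
I_D = (5.12 − 0.619) / 0.447 = 10.1 mA.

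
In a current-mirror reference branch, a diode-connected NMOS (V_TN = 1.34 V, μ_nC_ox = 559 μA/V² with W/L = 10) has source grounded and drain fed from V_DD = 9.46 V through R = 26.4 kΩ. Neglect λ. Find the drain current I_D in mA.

With gate tied to drain, V_GS = V_DS ≥ V_GS − V_TN, so the device is in saturation.
k_n = μ_nC_ox · (W/L) = 5.59 mA/V².
KCL at the drain: ½ k_n (V_GS − V_TN)² = (V_DD − V_GS)/R.
Let x = V_GS − 1.34. Then 73.8 x² + x − 8.12 = 0, giving x = 0.325 V (positive root), so V_GS = 1.67 V.
I_D = (V_DD − V_GS)/R = (9.46 − 1.67) / 26.4 = 0.295 mA.

I_D = 0.295 mA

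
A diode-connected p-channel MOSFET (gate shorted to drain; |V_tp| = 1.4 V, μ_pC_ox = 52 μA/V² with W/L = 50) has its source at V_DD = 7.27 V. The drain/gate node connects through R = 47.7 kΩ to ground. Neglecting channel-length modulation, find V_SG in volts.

V_SG = 1.70 V

With gate tied to drain, V_SG = V_SD ≥ V_SG − |V_tp|, so the device is in saturation.
k_p = μ_pC_ox · (W/L) = 2.6 mA/V².
KCL at the drain: ½ k_p (V_SG − |V_tp|)² = (V_DD − V_SG)/R.
Let x = V_SG − 1.4. Then 62 x² + x − 5.87 = 0, giving x = 0.3 V (positive root), so V_SG = 1.7 V.
I_D = (V_DD − V_SG)/R = (7.27 − 1.7) / 47.7 = 0.117 mA.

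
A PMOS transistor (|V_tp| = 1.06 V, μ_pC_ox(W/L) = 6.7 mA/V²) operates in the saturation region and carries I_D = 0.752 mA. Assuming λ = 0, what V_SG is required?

In saturation I_D = ½ k_p (V_SG − |V_tp|)², so V_SG − |V_tp| = √(2 I_D / k_p) = √(2 × 0.752 / 6.7) = 0.474 V.
V_SG = 1.06 + 0.474 = 1.53 V.

V_SG = 1.53 V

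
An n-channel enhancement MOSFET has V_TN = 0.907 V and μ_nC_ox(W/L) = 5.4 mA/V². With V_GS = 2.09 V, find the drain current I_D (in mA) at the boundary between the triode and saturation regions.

I_D = 3.78 mA

At the boundary V_DS = V_ov = V_GS − V_TN = 2.09 − 0.907 = 1.18 V.
I_D = ½ k_n V_ov² = 0.5 × 5.4 × 1.18² = 3.78 mA.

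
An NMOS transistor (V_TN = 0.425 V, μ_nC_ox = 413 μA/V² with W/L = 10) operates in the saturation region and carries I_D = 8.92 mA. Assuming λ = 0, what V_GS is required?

k_n = μ_nC_ox · (W/L) = 4.13 mA/V².
In saturation I_D = ½ k_n (V_GS − V_TN)², so V_GS − V_TN = √(2 I_D / k_n) = √(2 × 8.92 / 4.13) = 2.08 V.
V_GS = 0.425 + 2.08 = 2.5 V.

V_GS = 2.50 V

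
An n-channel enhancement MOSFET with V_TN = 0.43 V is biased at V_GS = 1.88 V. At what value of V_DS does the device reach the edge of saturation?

The boundary between triode and saturation is V_DS = V_GS − V_TN = V_ov.
V_ov = 1.88 − 0.43 = 1.45 V.

V_DS,sat = 1.45 V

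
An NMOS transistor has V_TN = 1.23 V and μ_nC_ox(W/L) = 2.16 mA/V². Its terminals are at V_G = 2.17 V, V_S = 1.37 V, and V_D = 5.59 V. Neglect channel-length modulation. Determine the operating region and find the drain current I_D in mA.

V_GS = V_G − V_S = 2.17 − 1.37 = 0.8 V; V_DS = V_D − V_S = 5.59 − 1.37 = 4.22 V.
V_GS = 0.8 V < V_TN = 1.23 V, so the transistor is in cutoff.

Cutoff; I_D = 0 mA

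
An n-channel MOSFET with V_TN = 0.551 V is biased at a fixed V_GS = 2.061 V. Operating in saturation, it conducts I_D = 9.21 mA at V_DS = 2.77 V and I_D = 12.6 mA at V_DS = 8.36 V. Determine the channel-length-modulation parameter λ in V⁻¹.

λ = 0.0805 V⁻¹

With V_GS fixed, I_D ∝ (1 + λ V_DS) in saturation, so I_D2/I_D1 = (1 + λ V_DS2)/(1 + λ V_DS1).
12.6/9.21 = 1.368 = (1 + 8.36 λ)/(1 + 2.77 λ).
Solving: λ (I_D1 V_DS2 − I_D2 V_DS1) = I_D2 − I_D1, so λ = (12.6 − 9.21) / (9.21 × 8.36 − 12.6 × 2.77) = 3.39 / 42.1 = 0.0805 V⁻¹.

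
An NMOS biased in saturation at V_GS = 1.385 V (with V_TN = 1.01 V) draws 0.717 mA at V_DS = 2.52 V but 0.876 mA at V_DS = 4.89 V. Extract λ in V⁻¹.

With V_GS fixed, I_D ∝ (1 + λ V_DS) in saturation, so I_D2/I_D1 = (1 + λ V_DS2)/(1 + λ V_DS1).
0.876/0.717 = 1.222 = (1 + 4.89 λ)/(1 + 2.52 λ).
Solving: λ (I_D1 V_DS2 − I_D2 V_DS1) = I_D2 − I_D1, so λ = (0.876 − 0.717) / (0.717 × 4.89 − 0.876 × 2.52) = 0.159 / 1.3 = 0.122 V⁻¹.

λ = 0.122 V⁻¹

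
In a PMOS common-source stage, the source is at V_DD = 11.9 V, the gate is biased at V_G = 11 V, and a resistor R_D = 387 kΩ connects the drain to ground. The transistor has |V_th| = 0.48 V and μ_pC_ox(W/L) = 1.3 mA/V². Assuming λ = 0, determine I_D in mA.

I_D = 0.0306 mA

V_SG = V_DD − V_G = 11.9 − 11 = 0.9 V, so V_ov = 0.9 − 0.48 = 0.42 V.
Assume saturation: I_D = ½ k_p V_ov² = 0.5 × 1.3 × 0.42² = 0.115 mA, giving V_SD = V_DD − I_D R_D = 11.9 − 0.115 × 387 = -32.5 V.
But -32.5 V < V_ov = 0.42 V, so the device is actually in triode.
In triode I_D = k_p[V_ov V_SD − ½ V_SD²] and I_D = (V_DD − V_SD)/R_D. Equating: 252 V_SD² − 212.3 V_SD + 11.9 = 0, giving V_SD = 0.0604 V (the root below V_ov).
I_D = (11.9 − 0.0604) / 387 = 0.0306 mA.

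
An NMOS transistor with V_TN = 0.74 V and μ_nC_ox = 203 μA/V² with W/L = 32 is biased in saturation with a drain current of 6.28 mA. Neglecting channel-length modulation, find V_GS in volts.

k_n = μ_nC_ox · (W/L) = 6.496 mA/V².
In saturation I_D = ½ k_n (V_GS − V_TN)², so V_GS − V_TN = √(2 I_D / k_n) = √(2 × 6.28 / 6.496) = 1.39 V.
V_GS = 0.74 + 1.39 = 2.13 V.

V_GS = 2.13 V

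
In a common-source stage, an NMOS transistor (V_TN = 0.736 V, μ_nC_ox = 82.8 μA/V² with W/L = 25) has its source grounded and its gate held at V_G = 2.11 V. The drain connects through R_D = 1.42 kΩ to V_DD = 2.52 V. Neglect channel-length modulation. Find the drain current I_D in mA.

I_D = 1.35 mA

V_GS = V_G = 2.11 V, so V_ov = 2.11 − 0.736 = 1.37 V.
k_n = μ_nC_ox · (W/L) = 2.07 mA/V².
Assume saturation: I_D = ½ k_n V_ov² = 0.5 × 2.07 × 1.37² = 1.95 mA, giving V_DS = V_DD − I_D R_D = 2.52 − 1.95 × 1.42 = -0.255 V.
But -0.255 V < V_ov = 1.37 V, so the device is actually in triode.
In triode I_D = k_n[V_ov V_DS − ½ V_DS²] and I_D = (V_DD − V_DS)/R_D. Equating: 1.47 V_DS² − 5.039 V_DS + 2.52 = 0, giving V_DS = 0.608 V (the root below V_ov).
I_D = (2.52 − 0.608) / 1.42 = 1.35 mA.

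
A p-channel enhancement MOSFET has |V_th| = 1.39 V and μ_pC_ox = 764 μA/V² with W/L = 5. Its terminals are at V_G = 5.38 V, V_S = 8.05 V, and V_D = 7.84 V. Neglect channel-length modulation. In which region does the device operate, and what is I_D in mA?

Triode; I_D = 0.943 mA

V_SG = V_S − V_G = 8.05 − 5.38 = 2.67 V; V_SD = V_S − V_D = 8.05 − 7.84 = 0.21 V.
k_p = μ_pC_ox · (W/L) = 3.82 mA/V².
V_ov = V_SG − |V_th| = 2.67 − 1.39 = 1.28 V.
Since V_SD = 0.21 V < V_ov = 1.28 V, the device is in the triode region.
I_D = k_p [V_ov · V_SD − ½ V_SD²] = 3.82 × [1.28 × 0.21 − 0.5 × 0.21²] = 0.943 mA.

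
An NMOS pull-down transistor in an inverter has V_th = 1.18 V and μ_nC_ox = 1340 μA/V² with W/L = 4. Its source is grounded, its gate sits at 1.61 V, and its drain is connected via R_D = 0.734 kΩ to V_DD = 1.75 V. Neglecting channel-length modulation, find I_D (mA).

V_GS = V_G = 1.61 V, so V_ov = 1.61 − 1.18 = 0.43 V.
k_n = μ_nC_ox · (W/L) = 5.36 mA/V².
Assume saturation: I_D = ½ k_n V_ov² = 0.5 × 5.36 × 0.43² = 0.496 mA, giving V_DS = V_DD − I_D R_D = 1.75 − 0.496 × 0.734 = 1.39 V.
V_DS = 1.39 V ≥ V_ov = 0.43 V, confirming saturation.

I_D = 0.496 mA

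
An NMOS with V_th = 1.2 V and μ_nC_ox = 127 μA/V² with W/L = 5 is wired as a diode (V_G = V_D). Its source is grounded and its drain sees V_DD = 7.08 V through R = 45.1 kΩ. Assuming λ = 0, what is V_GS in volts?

With gate tied to drain, V_GS = V_DS ≥ V_GS − V_th, so the device is in saturation.
k_n = μ_nC_ox · (W/L) = 0.635 mA/V².
KCL at the drain: ½ k_n (V_GS − V_th)² = (V_DD − V_GS)/R.
Let x = V_GS − 1.2. Then 14.3 x² + x − 5.88 = 0, giving x = 0.607 V (positive root), so V_GS = 1.81 V.
I_D = (V_DD − V_GS)/R = (7.08 − 1.81) / 45.1 = 0.117 mA.

V_GS = 1.81 V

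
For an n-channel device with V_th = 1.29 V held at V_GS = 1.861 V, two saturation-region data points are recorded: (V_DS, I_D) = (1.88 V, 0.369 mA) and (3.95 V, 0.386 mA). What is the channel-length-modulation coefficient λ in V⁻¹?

With V_GS fixed, I_D ∝ (1 + λ V_DS) in saturation, so I_D2/I_D1 = (1 + λ V_DS2)/(1 + λ V_DS1).
0.386/0.369 = 1.046 = (1 + 3.95 λ)/(1 + 1.88 λ).
Solving: λ (I_D1 V_DS2 − I_D2 V_DS1) = I_D2 − I_D1, so λ = (0.386 − 0.369) / (0.369 × 3.95 − 0.386 × 1.88) = 0.017 / 0.732 = 0.0232 V⁻¹.

λ = 0.0232 V⁻¹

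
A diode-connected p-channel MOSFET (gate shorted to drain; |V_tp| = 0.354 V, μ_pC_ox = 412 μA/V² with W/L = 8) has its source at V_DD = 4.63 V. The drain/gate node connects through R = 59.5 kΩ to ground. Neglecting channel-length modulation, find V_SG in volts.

V_SG = 0.558 V

With gate tied to drain, V_SG = V_SD ≥ V_SG − |V_tp|, so the device is in saturation.
k_p = μ_pC_ox · (W/L) = 3.296 mA/V².
KCL at the drain: ½ k_p (V_SG − |V_tp|)² = (V_DD − V_SG)/R.
Let x = V_SG − 0.354. Then 98.1 x² + x − 4.276 = 0, giving x = 0.204 V (positive root), so V_SG = 0.558 V.
I_D = (V_DD − V_SG)/R = (4.63 − 0.558) / 59.5 = 0.0684 mA.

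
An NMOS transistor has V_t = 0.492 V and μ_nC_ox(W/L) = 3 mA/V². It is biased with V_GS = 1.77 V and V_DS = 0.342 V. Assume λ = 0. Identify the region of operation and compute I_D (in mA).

V_ov = V_GS − V_t = 1.77 − 0.492 = 1.28 V.
Since V_DS = 0.342 V < V_ov = 1.28 V, the device is in the triode region.
I_D = k_n [V_ov · V_DS − ½ V_DS²] = 3 × [1.28 × 0.342 − 0.5 × 0.342²] = 1.14 mA.

Triode; I_D = 1.14 mA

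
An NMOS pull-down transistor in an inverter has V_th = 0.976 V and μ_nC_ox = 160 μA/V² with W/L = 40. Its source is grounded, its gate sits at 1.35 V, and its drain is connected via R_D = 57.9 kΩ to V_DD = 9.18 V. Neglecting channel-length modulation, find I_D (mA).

I_D = 0.157 mA

V_GS = V_G = 1.35 V, so V_ov = 1.35 − 0.976 = 0.374 V.
k_n = μ_nC_ox · (W/L) = 6.4 mA/V².
Assume saturation: I_D = ½ k_n V_ov² = 0.5 × 6.4 × 0.374² = 0.448 mA, giving V_DS = V_DD − I_D R_D = 9.18 − 0.448 × 57.9 = -16.7 V.
But -16.7 V < V_ov = 0.374 V, so the device is actually in triode.
In triode I_D = k_n[V_ov V_DS − ½ V_DS²] and I_D = (V_DD − V_DS)/R_D. Equating: 185 V_DS² − 139.6 V_DS + 9.18 = 0, giving V_DS = 0.0728 V (the root below V_ov).
I_D = (9.18 − 0.0728) / 57.9 = 0.157 mA.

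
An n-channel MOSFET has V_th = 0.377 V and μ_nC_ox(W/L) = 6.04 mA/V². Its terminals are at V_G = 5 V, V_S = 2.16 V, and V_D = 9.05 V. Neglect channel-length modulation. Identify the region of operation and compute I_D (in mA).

V_GS = V_G − V_S = 5 − 2.16 = 2.84 V; V_DS = V_D − V_S = 9.05 − 2.16 = 6.89 V.
V_ov = V_GS − V_th = 2.84 − 0.377 = 2.46 V.
Since V_DS = 6.89 V ≥ V_ov = 2.46 V, the device is in saturation.
I_D = ½ k_n V_ov² = 0.5 × 6.04 × 2.46² = 18.3 mA.

Saturation; I_D = 18.3 mA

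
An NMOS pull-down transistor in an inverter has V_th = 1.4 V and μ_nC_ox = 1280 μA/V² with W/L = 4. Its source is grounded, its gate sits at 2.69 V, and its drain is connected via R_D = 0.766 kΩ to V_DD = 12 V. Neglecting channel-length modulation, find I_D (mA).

I_D = 4.26 mA

V_GS = V_G = 2.69 V, so V_ov = 2.69 − 1.4 = 1.29 V.
k_n = μ_nC_ox · (W/L) = 5.12 mA/V².
Assume saturation: I_D = ½ k_n V_ov² = 0.5 × 5.12 × 1.29² = 4.26 mA, giving V_DS = V_DD − I_D R_D = 12 − 4.26 × 0.766 = 8.74 V.
V_DS = 8.74 V ≥ V_ov = 1.29 V, confirming saturation.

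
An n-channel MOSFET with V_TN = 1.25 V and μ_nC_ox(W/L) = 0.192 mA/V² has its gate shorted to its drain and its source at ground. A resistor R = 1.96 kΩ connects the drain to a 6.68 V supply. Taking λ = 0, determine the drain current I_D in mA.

I_D = 1.07 mA

With gate tied to drain, V_GS = V_DS ≥ V_GS − V_TN, so the device is in saturation.
KCL at the drain: ½ k_n (V_GS − V_TN)² = (V_DD − V_GS)/R.
Let x = V_GS − 1.25. Then 0.188 x² + x − 5.43 = 0, giving x = 3.34 V (positive root), so V_GS = 4.59 V.
I_D = (V_DD − V_GS)/R = (6.68 − 4.59) / 1.96 = 1.07 mA.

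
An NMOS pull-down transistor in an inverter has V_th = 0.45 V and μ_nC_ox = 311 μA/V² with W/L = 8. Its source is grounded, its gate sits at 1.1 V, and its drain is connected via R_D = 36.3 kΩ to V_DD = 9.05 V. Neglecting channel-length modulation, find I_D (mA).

V_GS = V_G = 1.1 V, so V_ov = 1.1 − 0.45 = 0.65 V.
k_n = μ_nC_ox · (W/L) = 2.488 mA/V².
Assume saturation: I_D = ½ k_n V_ov² = 0.5 × 2.488 × 0.65² = 0.526 mA, giving V_DS = V_DD − I_D R_D = 9.05 − 0.526 × 36.3 = -10 V.
But -10 V < V_ov = 0.65 V, so the device is actually in triode.
In triode I_D = k_n[V_ov V_DS − ½ V_DS²] and I_D = (V_DD − V_DS)/R_D. Equating: 45.2 V_DS² − 59.7 V_DS + 9.05 = 0, giving V_DS = 0.175 V (the root below V_ov).
I_D = (9.05 − 0.175) / 36.3 = 0.244 mA.

I_D = 0.244 mA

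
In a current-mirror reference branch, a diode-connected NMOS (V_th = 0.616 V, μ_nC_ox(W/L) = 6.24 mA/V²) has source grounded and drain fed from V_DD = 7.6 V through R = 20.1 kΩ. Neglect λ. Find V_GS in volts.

With gate tied to drain, V_GS = V_DS ≥ V_GS − V_th, so the device is in saturation.
KCL at the drain: ½ k_n (V_GS − V_th)² = (V_DD − V_GS)/R.
Let x = V_GS − 0.616. Then 62.7 x² + x − 6.984 = 0, giving x = 0.326 V (positive root), so V_GS = 0.942 V.
I_D = (V_DD − V_GS)/R = (7.6 − 0.942) / 20.1 = 0.331 mA.

V_GS = 0.942 V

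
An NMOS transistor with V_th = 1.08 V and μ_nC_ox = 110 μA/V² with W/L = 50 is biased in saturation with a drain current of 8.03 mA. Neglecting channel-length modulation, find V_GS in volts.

V_GS = 2.79 V

k_n = μ_nC_ox · (W/L) = 5.5 mA/V².
In saturation I_D = ½ k_n (V_GS − V_th)², so V_GS − V_th = √(2 I_D / k_n) = √(2 × 8.03 / 5.5) = 1.71 V.
V_GS = 1.08 + 1.71 = 2.79 V.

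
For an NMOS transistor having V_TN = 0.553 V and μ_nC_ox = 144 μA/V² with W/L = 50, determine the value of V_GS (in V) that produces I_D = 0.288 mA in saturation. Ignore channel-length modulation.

k_n = μ_nC_ox · (W/L) = 7.2 mA/V².
In saturation I_D = ½ k_n (V_GS − V_TN)², so V_GS − V_TN = √(2 I_D / k_n) = √(2 × 0.288 / 7.2) = 0.283 V.
V_GS = 0.553 + 0.283 = 0.836 V.

V_GS = 0.836 V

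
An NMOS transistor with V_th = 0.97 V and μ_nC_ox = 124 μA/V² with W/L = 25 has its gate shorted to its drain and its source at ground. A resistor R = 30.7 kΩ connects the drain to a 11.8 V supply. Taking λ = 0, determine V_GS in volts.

V_GS = 1.44 V

With gate tied to drain, V_GS = V_DS ≥ V_GS − V_th, so the device is in saturation.
k_n = μ_nC_ox · (W/L) = 3.1 mA/V².
KCL at the drain: ½ k_n (V_GS − V_th)² = (V_DD − V_GS)/R.
Let x = V_GS − 0.97. Then 47.6 x² + x − 10.83 = 0, giving x = 0.467 V (positive root), so V_GS = 1.44 V.
I_D = (V_DD − V_GS)/R = (11.8 − 1.44) / 30.7 = 0.338 mA.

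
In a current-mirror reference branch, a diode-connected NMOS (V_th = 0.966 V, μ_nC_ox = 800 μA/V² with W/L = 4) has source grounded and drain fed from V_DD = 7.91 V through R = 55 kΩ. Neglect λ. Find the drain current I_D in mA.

With gate tied to drain, V_GS = V_DS ≥ V_GS − V_th, so the device is in saturation.
k_n = μ_nC_ox · (W/L) = 3.2 mA/V².
KCL at the drain: ½ k_n (V_GS − V_th)² = (V_DD − V_GS)/R.
Let x = V_GS − 0.966. Then 88 x² + x − 6.944 = 0, giving x = 0.275 V (positive root), so V_GS = 1.24 V.
I_D = (V_DD − V_GS)/R = (7.91 − 1.24) / 55 = 0.121 mA.

I_D = 0.121 mA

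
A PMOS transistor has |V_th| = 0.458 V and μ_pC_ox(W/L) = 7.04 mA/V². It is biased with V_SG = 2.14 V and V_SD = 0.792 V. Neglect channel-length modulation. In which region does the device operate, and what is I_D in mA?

V_ov = V_SG − |V_th| = 2.14 − 0.458 = 1.68 V.
Since V_SD = 0.792 V < V_ov = 1.68 V, the device is in the triode region.
I_D = k_p [V_ov · V_SD − ½ V_SD²] = 7.04 × [1.68 × 0.792 − 0.5 × 0.792²] = 7.17 mA.

Triode; I_D = 7.17 mA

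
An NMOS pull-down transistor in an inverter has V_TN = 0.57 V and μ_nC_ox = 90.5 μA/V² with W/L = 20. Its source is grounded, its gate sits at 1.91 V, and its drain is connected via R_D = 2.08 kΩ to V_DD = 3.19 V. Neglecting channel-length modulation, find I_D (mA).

I_D = 1.21 mA

V_GS = V_G = 1.91 V, so V_ov = 1.91 − 0.57 = 1.34 V.
k_n = μ_nC_ox · (W/L) = 1.81 mA/V².
Assume saturation: I_D = ½ k_n V_ov² = 0.5 × 1.81 × 1.34² = 1.63 mA, giving V_DS = V_DD − I_D R_D = 3.19 − 1.63 × 2.08 = -0.19 V.
But -0.19 V < V_ov = 1.34 V, so the device is actually in triode.
In triode I_D = k_n[V_ov V_DS − ½ V_DS²] and I_D = (V_DD − V_DS)/R_D. Equating: 1.88 V_DS² − 6.045 V_DS + 3.19 = 0, giving V_DS = 0.666 V (the root below V_ov).
I_D = (3.19 − 0.666) / 2.08 = 1.21 mA.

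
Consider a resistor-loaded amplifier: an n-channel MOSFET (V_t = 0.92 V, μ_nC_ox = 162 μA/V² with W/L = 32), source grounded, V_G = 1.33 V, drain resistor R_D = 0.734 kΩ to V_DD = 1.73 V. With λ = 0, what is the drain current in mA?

I_D = 0.436 mA

V_GS = V_G = 1.33 V, so V_ov = 1.33 − 0.92 = 0.41 V.
k_n = μ_nC_ox · (W/L) = 5.184 mA/V².
Assume saturation: I_D = ½ k_n V_ov² = 0.5 × 5.184 × 0.41² = 0.436 mA, giving V_DS = V_DD − I_D R_D = 1.73 − 0.436 × 0.734 = 1.41 V.
V_DS = 1.41 V ≥ V_ov = 0.41 V, confirming saturation.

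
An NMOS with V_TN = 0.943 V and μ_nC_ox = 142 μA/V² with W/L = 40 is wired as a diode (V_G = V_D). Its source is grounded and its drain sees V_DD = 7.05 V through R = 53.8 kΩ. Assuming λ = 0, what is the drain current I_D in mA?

With gate tied to drain, V_GS = V_DS ≥ V_GS − V_TN, so the device is in saturation.
k_n = μ_nC_ox · (W/L) = 5.68 mA/V².
KCL at the drain: ½ k_n (V_GS − V_TN)² = (V_DD − V_GS)/R.
Let x = V_GS − 0.943. Then 153 x² + x − 6.107 = 0, giving x = 0.197 V (positive root), so V_GS = 1.14 V.
I_D = (V_DD − V_GS)/R = (7.05 − 1.14) / 53.8 = 0.11 mA.

I_D = 0.110 mA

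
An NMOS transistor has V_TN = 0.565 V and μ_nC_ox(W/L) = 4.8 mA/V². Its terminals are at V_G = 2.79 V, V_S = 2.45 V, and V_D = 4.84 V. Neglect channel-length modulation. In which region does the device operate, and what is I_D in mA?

V_GS = V_G − V_S = 2.79 − 2.45 = 0.34 V; V_DS = V_D − V_S = 4.84 − 2.45 = 2.39 V.
V_GS = 0.34 V < V_TN = 0.565 V, so the transistor is in cutoff.

Cutoff; I_D = 0 mA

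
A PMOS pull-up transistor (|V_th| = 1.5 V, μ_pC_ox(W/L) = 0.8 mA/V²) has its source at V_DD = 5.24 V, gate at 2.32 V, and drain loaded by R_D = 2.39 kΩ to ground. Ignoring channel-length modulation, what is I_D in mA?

V_SG = V_DD − V_G = 5.24 − 2.32 = 2.92 V, so V_ov = 2.92 − 1.5 = 1.42 V.
Assume saturation: I_D = ½ k_p V_ov² = 0.5 × 0.8 × 1.42² = 0.807 mA, giving V_SD = V_DD − I_D R_D = 5.24 − 0.807 × 2.39 = 3.31 V.
V_SD = 3.31 V ≥ V_ov = 1.42 V, confirming saturation.

I_D = 0.807 mA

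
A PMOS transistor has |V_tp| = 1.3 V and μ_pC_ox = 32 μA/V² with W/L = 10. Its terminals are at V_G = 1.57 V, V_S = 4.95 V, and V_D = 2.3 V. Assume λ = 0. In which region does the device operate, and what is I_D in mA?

Saturation; I_D = 0.692 mA

V_SG = V_S − V_G = 4.95 − 1.57 = 3.38 V; V_SD = V_S − V_D = 4.95 − 2.3 = 2.65 V.
k_p = μ_pC_ox · (W/L) = 0.32 mA/V².
V_ov = V_SG − |V_tp| = 3.38 − 1.3 = 2.08 V.
Since V_SD = 2.65 V ≥ V_ov = 2.08 V, the device is in saturation.
I_D = ½ k_p V_ov² = 0.5 × 0.32 × 2.08² = 0.692 mA.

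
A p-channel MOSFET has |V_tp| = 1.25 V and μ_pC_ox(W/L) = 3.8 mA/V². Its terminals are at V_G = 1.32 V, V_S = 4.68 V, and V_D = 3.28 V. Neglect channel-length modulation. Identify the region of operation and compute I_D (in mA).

V_SG = V_S − V_G = 4.68 − 1.32 = 3.36 V; V_SD = V_S − V_D = 4.68 − 3.28 = 1.4 V.
V_ov = V_SG − |V_tp| = 3.36 − 1.25 = 2.11 V.
Since V_SD = 1.4 V < V_ov = 2.11 V, the device is in the triode region.
I_D = k_p [V_ov · V_SD − ½ V_SD²] = 3.8 × [2.11 × 1.4 − 0.5 × 1.4²] = 7.5 mA.

Triode; I_D = 7.50 mA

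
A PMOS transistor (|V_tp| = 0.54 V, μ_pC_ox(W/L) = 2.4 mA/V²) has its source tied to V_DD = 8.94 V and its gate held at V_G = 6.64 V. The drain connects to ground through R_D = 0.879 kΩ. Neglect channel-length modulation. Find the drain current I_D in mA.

I_D = 3.72 mA

V_SG = V_DD − V_G = 8.94 − 6.64 = 2.3 V, so V_ov = 2.3 − 0.54 = 1.76 V.
Assume saturation: I_D = ½ k_p V_ov² = 0.5 × 2.4 × 1.76² = 3.72 mA, giving V_SD = V_DD − I_D R_D = 8.94 − 3.72 × 0.879 = 5.67 V.
V_SD = 5.67 V ≥ V_ov = 1.76 V, confirming saturation.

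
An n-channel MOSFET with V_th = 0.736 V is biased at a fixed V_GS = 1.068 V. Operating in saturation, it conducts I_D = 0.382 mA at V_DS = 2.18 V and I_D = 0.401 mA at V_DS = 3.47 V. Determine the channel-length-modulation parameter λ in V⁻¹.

λ = 0.0421 V⁻¹

With V_GS fixed, I_D ∝ (1 + λ V_DS) in saturation, so I_D2/I_D1 = (1 + λ V_DS2)/(1 + λ V_DS1).
0.401/0.382 = 1.05 = (1 + 3.47 λ)/(1 + 2.18 λ).
Solving: λ (I_D1 V_DS2 − I_D2 V_DS1) = I_D2 − I_D1, so λ = (0.401 − 0.382) / (0.382 × 3.47 − 0.401 × 2.18) = 0.019 / 0.451 = 0.0421 V⁻¹.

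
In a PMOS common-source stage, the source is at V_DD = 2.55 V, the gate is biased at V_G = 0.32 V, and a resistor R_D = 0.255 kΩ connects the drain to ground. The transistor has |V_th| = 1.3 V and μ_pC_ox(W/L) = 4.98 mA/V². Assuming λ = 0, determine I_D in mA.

I_D = 2.15 mA

V_SG = V_DD − V_G = 2.55 − 0.32 = 2.23 V, so V_ov = 2.23 − 1.3 = 0.93 V.
Assume saturation: I_D = ½ k_p V_ov² = 0.5 × 4.98 × 0.93² = 2.15 mA, giving V_SD = V_DD − I_D R_D = 2.55 − 2.15 × 0.255 = 2 V.
V_SD = 2 V ≥ V_ov = 0.93 V, confirming saturation.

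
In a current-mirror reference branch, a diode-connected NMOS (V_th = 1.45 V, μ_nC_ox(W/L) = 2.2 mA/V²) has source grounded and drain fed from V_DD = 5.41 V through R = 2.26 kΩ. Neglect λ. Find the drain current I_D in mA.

I_D = 1.28 mA

With gate tied to drain, V_GS = V_DS ≥ V_GS − V_th, so the device is in saturation.
KCL at the drain: ½ k_n (V_GS − V_th)² = (V_DD − V_GS)/R.
Let x = V_GS − 1.45. Then 2.49 x² + x − 3.96 = 0, giving x = 1.08 V (positive root), so V_GS = 2.53 V.
I_D = (V_DD − V_GS)/R = (5.41 − 2.53) / 2.26 = 1.28 mA.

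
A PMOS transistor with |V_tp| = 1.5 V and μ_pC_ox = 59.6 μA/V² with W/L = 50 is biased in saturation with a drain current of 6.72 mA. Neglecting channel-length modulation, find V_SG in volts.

k_p = μ_pC_ox · (W/L) = 2.98 mA/V².
In saturation I_D = ½ k_p (V_SG − |V_tp|)², so V_SG − |V_tp| = √(2 I_D / k_p) = √(2 × 6.72 / 2.98) = 2.12 V.
V_SG = 1.5 + 2.12 = 3.62 V.

V_SG = 3.62 V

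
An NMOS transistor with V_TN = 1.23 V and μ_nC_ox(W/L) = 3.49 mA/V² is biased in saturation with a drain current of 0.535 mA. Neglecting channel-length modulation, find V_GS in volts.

V_GS = 1.78 V

In saturation I_D = ½ k_n (V_GS − V_TN)², so V_GS − V_TN = √(2 I_D / k_n) = √(2 × 0.535 / 3.49) = 0.554 V.
V_GS = 1.23 + 0.554 = 1.78 V.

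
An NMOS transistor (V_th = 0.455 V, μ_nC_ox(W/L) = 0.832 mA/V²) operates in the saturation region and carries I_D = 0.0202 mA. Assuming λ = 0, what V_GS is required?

V_GS = 0.675 V

In saturation I_D = ½ k_n (V_GS − V_th)², so V_GS − V_th = √(2 I_D / k_n) = √(2 × 0.0202 / 0.832) = 0.22 V.
V_GS = 0.455 + 0.22 = 0.675 V.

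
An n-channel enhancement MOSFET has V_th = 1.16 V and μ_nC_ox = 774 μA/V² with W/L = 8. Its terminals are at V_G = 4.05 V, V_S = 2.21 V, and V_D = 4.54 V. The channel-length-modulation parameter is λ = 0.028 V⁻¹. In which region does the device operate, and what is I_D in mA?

Saturation; I_D = 1.52 mA

V_GS = V_G − V_S = 4.05 − 2.21 = 1.84 V; V_DS = V_D − V_S = 4.54 − 2.21 = 2.33 V.
k_n = μ_nC_ox · (W/L) = 6.192 mA/V².
V_ov = V_GS − V_th = 1.84 − 1.16 = 0.68 V.
Since V_DS = 2.33 V ≥ V_ov = 0.68 V, the device is in saturation.
I_D = ½ k_n V_ov² (1 + λ V_DS) = 0.5 × 6.192 × 0.68² × (1 + 0.028 × 2.33) = 1.52 mA.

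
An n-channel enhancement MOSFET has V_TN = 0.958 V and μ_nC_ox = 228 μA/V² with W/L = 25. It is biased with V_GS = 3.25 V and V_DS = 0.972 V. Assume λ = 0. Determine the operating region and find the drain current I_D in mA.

Triode; I_D = 10.0 mA

k_n = μ_nC_ox · (W/L) = 5.7 mA/V².
V_ov = V_GS − V_TN = 3.25 − 0.958 = 2.29 V.
Since V_DS = 0.972 V < V_ov = 2.29 V, the device is in the triode region.
I_D = k_n [V_ov · V_DS − ½ V_DS²] = 5.7 × [2.29 × 0.972 − 0.5 × 0.972²] = 10 mA.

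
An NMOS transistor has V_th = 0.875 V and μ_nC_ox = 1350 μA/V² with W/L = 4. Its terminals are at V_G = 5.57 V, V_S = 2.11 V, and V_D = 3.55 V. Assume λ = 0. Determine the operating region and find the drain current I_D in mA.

Triode; I_D = 14.5 mA

V_GS = V_G − V_S = 5.57 − 2.11 = 3.46 V; V_DS = V_D − V_S = 3.55 − 2.11 = 1.44 V.
k_n = μ_nC_ox · (W/L) = 5.4 mA/V².
V_ov = V_GS − V_th = 3.46 − 0.875 = 2.59 V.
Since V_DS = 1.44 V < V_ov = 2.59 V, the device is in the triode region.
I_D = k_n [V_ov · V_DS − ½ V_DS²] = 5.4 × [2.59 × 1.44 − 0.5 × 1.44²] = 14.5 mA.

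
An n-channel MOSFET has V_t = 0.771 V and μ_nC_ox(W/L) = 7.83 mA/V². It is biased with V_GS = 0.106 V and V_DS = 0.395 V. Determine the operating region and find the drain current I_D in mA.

V_GS = 0.106 V < V_t = 0.771 V, so the transistor is in cutoff.

Cutoff; I_D = 0 mA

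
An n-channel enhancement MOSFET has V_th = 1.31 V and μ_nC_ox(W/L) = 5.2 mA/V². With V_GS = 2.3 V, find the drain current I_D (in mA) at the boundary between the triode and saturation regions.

I_D = 2.55 mA

At the boundary V_DS = V_ov = V_GS − V_th = 2.3 − 1.31 = 0.99 V.
I_D = ½ k_n V_ov² = 0.5 × 5.2 × 0.99² = 2.55 mA.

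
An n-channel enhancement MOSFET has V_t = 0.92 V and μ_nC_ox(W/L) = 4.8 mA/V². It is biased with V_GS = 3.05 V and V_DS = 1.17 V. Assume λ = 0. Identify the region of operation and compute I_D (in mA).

Triode; I_D = 8.68 mA

V_ov = V_GS − V_t = 3.05 − 0.92 = 2.13 V.
Since V_DS = 1.17 V < V_ov = 2.13 V, the device is in the triode region.
I_D = k_n [V_ov · V_DS − ½ V_DS²] = 4.8 × [2.13 × 1.17 − 0.5 × 1.17²] = 8.68 mA.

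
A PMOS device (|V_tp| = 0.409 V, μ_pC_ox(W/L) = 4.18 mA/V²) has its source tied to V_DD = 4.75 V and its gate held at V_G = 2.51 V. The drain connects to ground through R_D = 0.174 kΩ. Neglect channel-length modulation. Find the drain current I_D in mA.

I_D = 7.01 mA

V_SG = V_DD − V_G = 4.75 − 2.51 = 2.24 V, so V_ov = 2.24 − 0.409 = 1.83 V.
Assume saturation: I_D = ½ k_p V_ov² = 0.5 × 4.18 × 1.83² = 7.01 mA, giving V_SD = V_DD − I_D R_D = 4.75 − 7.01 × 0.174 = 3.53 V.
V_SD = 3.53 V ≥ V_ov = 1.83 V, confirming saturation.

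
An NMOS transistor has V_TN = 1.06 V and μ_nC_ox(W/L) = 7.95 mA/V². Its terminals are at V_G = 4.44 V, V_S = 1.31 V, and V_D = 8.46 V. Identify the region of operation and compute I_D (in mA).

Saturation; I_D = 17.0 mA

V_GS = V_G − V_S = 4.44 − 1.31 = 3.13 V; V_DS = V_D − V_S = 8.46 − 1.31 = 7.15 V.
V_ov = V_GS − V_TN = 3.13 − 1.06 = 2.07 V.
Since V_DS = 7.15 V ≥ V_ov = 2.07 V, the device is in saturation.
I_D = ½ k_n V_ov² = 0.5 × 7.95 × 2.07² = 17 mA.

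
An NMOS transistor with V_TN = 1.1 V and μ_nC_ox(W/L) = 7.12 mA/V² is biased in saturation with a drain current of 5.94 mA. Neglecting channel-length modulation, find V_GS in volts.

In saturation I_D = ½ k_n (V_GS − V_TN)², so V_GS − V_TN = √(2 I_D / k_n) = √(2 × 5.94 / 7.12) = 1.29 V.
V_GS = 1.1 + 1.29 = 2.39 V.

V_GS = 2.39 V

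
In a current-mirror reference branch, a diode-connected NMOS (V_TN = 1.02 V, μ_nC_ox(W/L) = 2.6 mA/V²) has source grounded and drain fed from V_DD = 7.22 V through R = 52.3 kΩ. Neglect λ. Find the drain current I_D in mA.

I_D = 0.113 mA

With gate tied to drain, V_GS = V_DS ≥ V_GS − V_TN, so the device is in saturation.
KCL at the drain: ½ k_n (V_GS − V_TN)² = (V_DD − V_GS)/R.
Let x = V_GS − 1.02. Then 68 x² + x − 6.2 = 0, giving x = 0.295 V (positive root), so V_GS = 1.31 V.
I_D = (V_DD − V_GS)/R = (7.22 − 1.31) / 52.3 = 0.113 mA.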